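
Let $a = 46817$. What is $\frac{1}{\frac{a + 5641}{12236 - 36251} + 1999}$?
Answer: $\frac{8005}{15984509} \approx 0.0005008$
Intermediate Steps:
$\frac{1}{\frac{a + 5641}{12236 - 36251} + 1999} = \frac{1}{\frac{46817 + 5641}{12236 - 36251} + 1999} = \frac{1}{\frac{52458}{-24015} + 1999} = \frac{1}{52458 \left(- \frac{1}{24015}\right) + 1999} = \frac{1}{- \frac{17486}{8005} + 1999} = \frac{1}{\frac{15984509}{8005}} = \frac{8005}{15984509}$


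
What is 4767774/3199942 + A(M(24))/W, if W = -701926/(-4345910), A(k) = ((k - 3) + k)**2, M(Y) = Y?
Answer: 7041083249350806/561530622073 ≈ 12539.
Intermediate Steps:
A(k) = (-3 + 2*k)**2 (A(k) = ((-3 + k) + k)**2 = (-3 + 2*k)**2)
W = 350963/2172955 (W = -701926*(-1/4345910) = 350963/2172955 ≈ 0.16151)
4767774/3199942 + A(M(24))/W = 4767774/3199942 + (-3 + 2*24)**2/(350963/2172955) = 4767774*(1/3199942) + (-3 + 48)**2*(2172955/350963) = 2383887/1599971 + 45**2*(2172955/350963) = 2383887/1599971 + 2025*(2172955/350963) = 2383887/1599971 + 4400233875/350963 = 7041083249350806/561530622073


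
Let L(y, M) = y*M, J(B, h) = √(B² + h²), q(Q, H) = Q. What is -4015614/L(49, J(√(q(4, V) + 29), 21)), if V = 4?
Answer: -669269*√474/3871 ≈ -3764.1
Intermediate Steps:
L(y, M) = M*y
-4015614/L(49, J(√(q(4, V) + 29), 21)) = -4015614*1/(49*√((√(4 + 29))² + 21²)) = -4015614*1/(49*√((√33)² + 441)) = -4015614*1/(49*√(33 + 441)) = -4015614*√474/23226 = -669269*√474/3871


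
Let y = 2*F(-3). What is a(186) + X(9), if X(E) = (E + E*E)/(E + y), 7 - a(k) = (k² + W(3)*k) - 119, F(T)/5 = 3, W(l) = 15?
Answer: -484350/13 ≈ -37258.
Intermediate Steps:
F(T) = 15 (F(T) = 5*3 = 15)
y = 30 (y = 2*15 = 30)
a(k) = 126 - k² - 15*k (a(k) = 7 - ((k² + 15*k) - 119) = 7 - (-119 + k² + 15*k) = 7 + (119 - k² - 15*k) = 126 - k² - 15*k)
X(E) = (E + E²)/(30 + E) (X(E) = (E + E*E)/(E + 30) = (E + E²)/(30 + E))
a(186) + X(9) = (126 - 1*186² - 15*186) + 9*(1 + 9)/(30 + 9) = (126 - 1*34596 - 2790) + 9*10/39 = (126 - 34596 - 2790) + 9*(1/39)*10 = -37260 + 30/13 = -484350/13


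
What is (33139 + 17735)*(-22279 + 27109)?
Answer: 245721420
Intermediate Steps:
(33139 + 17735)*(-22279 + 27109) = 50874*4830 = 245721420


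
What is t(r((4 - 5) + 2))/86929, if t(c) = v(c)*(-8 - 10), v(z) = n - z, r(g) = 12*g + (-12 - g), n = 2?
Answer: -54/86929 ≈ -0.00062120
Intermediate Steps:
r(g) = -12 + 11*g
v(z) = 2 - z
t(c) = -36 + 18*c (t(c) = (2 - c)*(-8 - 10) = (2 - c)*(-18) = -36 + 18*c)
t(r((4 - 5) + 2))/86929 = (-36 + 18*(-12 + 11*((4 - 5) + 2)))/86929 = (-36 + 18*(-12 + 11*(-1 + 2)))*(1/86929) = (-36 + 18*(-12 + 11*1))*(1/86929) = (-36 + 18*(-12 + 11))*(1/86929) = (-36 + 18*(-1))*(1/86929) = (-36 - 18)*(1/86929) = -54*1/86929 = -54/86929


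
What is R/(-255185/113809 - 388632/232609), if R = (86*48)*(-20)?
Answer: 2185610688543360/103588146953 ≈ 21099.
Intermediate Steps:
R = -82560 (R = 4128*(-20) = -82560)
R/(-255185/113809 - 388632/232609) = -82560/(-255185/113809 - 388632/232609) = -82560/(-103588146953/26472997681) = -82560*(-26472997681/103588146953) = 2185610688543360/103588146953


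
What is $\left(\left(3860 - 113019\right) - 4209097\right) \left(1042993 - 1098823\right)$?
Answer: $241088232480$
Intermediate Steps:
$\left(\left(3860 - 113019\right) - 4209097\right) \left(1042993 - 1098823\right) = \left(-109159 - 4209097\right) \left(-55830\right) = \left(-4318256\right) \left(-55830\right) = 241088232480$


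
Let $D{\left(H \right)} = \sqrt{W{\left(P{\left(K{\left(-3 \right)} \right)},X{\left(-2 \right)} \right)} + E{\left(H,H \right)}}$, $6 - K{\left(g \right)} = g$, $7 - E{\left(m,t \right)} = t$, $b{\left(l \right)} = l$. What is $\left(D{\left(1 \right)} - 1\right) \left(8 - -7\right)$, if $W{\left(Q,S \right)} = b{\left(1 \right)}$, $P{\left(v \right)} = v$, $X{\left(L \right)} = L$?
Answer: $-15 + 15 \sqrt{7} \approx 24.686$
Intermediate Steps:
$E{\left(m,t \right)} = 7 - t$
$K{\left(g \right)} = 6 - g$
$W{\left(Q,S \right)} = 1$
$D{\left(H \right)} = \sqrt{8 - H}$ ($D{\left(H \right)} = \sqrt{1 - \left(-7 + H\right)} = \sqrt{8 - H}$)
$\left(D{\left(1 \right)} - 1\right) \left(8 - -7\right) = \left(\sqrt{8 - 1} - 1\right) \left(8 - -7\right) = \left(\sqrt{8 - 1} - 1\right) \left(8 + 7\right) = \left(\sqrt{7} - 1\right) 15 = \left(-1 + \sqrt{7}\right) 15 = -15 + 15 \sqrt{7}$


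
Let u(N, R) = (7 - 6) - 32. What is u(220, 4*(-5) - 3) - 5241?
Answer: -5272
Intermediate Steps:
u(N, R) = -31 (u(N, R) = 1 - 32 = -31)
u(220, 4*(-5) - 3) - 5241 = -31 - 5241 = -5272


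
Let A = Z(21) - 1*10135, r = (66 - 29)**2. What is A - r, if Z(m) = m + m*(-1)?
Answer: -11504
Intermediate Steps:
Z(m) = 0 (Z(m) = m - m = 0)
r = 1369 (r = 37**2 = 1369)
A = -10135 (A = 0 - 1*10135 = 0 - 10135 = -10135)
A - r = -10135 - 1*1369 = -10135 - 1369 = -11504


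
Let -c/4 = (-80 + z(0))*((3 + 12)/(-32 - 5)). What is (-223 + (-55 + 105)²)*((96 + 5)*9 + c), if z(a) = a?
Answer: 65652741/37 ≈ 1.7744e+6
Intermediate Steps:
c = -4800/37 (c = -4*(-80 + 0)*(3 + 12)/(-32 - 5) = -(-320)*15/(-37) = -(-320)*15*(-1/37) = -(-320)*(-15)/37 = -4*1200/37 = -4800/37 ≈ -129.73)
(-223 + (-55 + 105)²)*((96 + 5)*9 + c) = (-223 + (-55 + 105)²)*((96 + 5)*9 - 4800/37) = (-223 + 50²)*(101*9 - 4800/37) = (-223 + 2500)*(909 - 4800/37) = 2277*(28833/37) = 65652741/37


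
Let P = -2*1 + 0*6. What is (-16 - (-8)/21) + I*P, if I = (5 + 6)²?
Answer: -5410/21 ≈ -257.62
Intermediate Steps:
I = 121 (I = 11² = 121)
P = -2 (P = -2 + 0 = -2)
(-16 - (-8)/21) + I*P = (-16 - (-8)/21) + 121*(-2) = (-16 - (-8)/21) - 242 = (-16 - 1*(-8/21)) - 242 = (-16 + 8/21) - 242 = -328/21 - 242 = -5410/21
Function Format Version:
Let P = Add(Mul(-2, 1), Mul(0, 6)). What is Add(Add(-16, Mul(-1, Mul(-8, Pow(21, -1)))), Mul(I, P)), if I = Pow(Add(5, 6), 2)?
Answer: Rational(-5410, 21) ≈ -257.62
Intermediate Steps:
I = 121 (I = Pow(11, 2) = 121)
P = -2 (P = Add(-2, 0) = -2)
Add(Add(-16, Mul(-1, Mul(-8, Pow(21, -1)))), Mul(I, P)) = Add(Add(-16, Mul(-1, Mul(-8, Pow(21, -1)))), Mul(121, -2)) = Add(Add(-16, Mul(-1, Mul(-8, Rational(1, 21)))), -242) = Add(Add(-16, Mul(-1, Rational(-8, 21))), -242) = Add(Add(-16, Rational(8, 21)), -242) = Add(Rational(-328, 21), -242) = Rational(-5410, 21)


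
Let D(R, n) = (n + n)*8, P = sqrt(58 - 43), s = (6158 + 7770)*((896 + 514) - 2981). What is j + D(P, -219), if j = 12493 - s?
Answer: 21889877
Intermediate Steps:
s = -21880888 (s = 13928*(1410 - 2981) = 13928*(-1571) = -21880888)
j = 21893381 (j = 12493 - 1*(-21880888) = 12493 + 21880888 = 21893381)
P = sqrt(15) ≈ 3.8730
D(R, n) = 16*n (D(R, n) = (2*n)*8 = 16*n)
j + D(P, -219) = 21893381 + 16*(-219) = 21893381 - 3504 = 21889877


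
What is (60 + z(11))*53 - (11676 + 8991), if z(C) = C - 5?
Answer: -17169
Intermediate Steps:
z(C) = -5 + C
(60 + z(11))*53 - (11676 + 8991) = (60 + (-5 + 11))*53 - (11676 + 8991) = (60 + 6)*53 - 1*20667 = 66*53 - 20667 = 3498 - 20667 = -17169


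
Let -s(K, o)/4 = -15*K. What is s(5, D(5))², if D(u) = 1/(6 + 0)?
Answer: 90000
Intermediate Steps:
D(u) = ⅙ (D(u) = 1/6 = ⅙)
s(K, o) = 60*K (s(K, o) = -(-60)*K = 60*K)
s(5, D(5))² = (60*5)² = 300² = 90000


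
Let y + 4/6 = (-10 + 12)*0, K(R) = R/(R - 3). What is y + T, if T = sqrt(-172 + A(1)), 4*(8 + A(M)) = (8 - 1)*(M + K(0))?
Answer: -2/3 + I*sqrt(713)/2 ≈ -0.66667 + 13.351*I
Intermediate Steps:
K(R) = R/(-3 + R)
A(M) = -8 + 7*M/4 (A(M) = -8 + ((8 - 1)*(M + 0/(-3 + 0)))/4 = -8 + (7*(M + 0/(-3)))/4 = -8 + (7*(M + 0*(-1/3)))/4 = -8 + (7*(M + 0))/4 = -8 + (7*M)/4 = -8 + 7*M/4)
T = I*sqrt(713)/2 (T = sqrt(-172 + (-8 + (7/4)*1)) = sqrt(-172 + (-8 + 7/4)) = sqrt(-172 - 25/4) = sqrt(-713/4) = I*sqrt(713)/2 ≈ 13.351*I)
y = -2/3 (y = -2/3 + (-10 + 12)*0 = -2/3 + 2*0 = -2/3 + 0 = -2/3 ≈ -0.66667)
y + T = -2/3 + I*sqrt(713)/2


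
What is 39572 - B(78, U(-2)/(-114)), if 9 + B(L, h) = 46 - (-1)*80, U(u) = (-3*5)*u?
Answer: 39455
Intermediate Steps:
U(u) = -15*u
B(L, h) = 117 (B(L, h) = -9 + (46 - (-1)*80) = -9 + (46 - 1*(-80)) = -9 + (46 + 80) = -9 + 126 = 117)
39572 - B(78, U(-2)/(-114)) = 39572 - 1*117 = 39572 - 117 = 39455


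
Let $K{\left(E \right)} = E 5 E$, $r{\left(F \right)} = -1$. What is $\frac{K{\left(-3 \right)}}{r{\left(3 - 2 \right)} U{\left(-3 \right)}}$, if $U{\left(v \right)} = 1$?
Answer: $-45$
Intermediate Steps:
$K{\left(E \right)} = 5 E^{2}$ ($K{\left(E \right)} = 5 E E = 5 E^{2}$)
$\frac{K{\left(-3 \right)}}{r{\left(3 - 2 \right)} U{\left(-3 \right)}} = \frac{5 \left(-3\right)^{2}}{\left(-1\right) 1} = \frac{5 \cdot 9}{-1} = 45 \left(-1\right) = -45$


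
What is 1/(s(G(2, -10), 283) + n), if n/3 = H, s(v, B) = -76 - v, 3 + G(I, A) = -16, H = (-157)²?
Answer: 1/73890 ≈ 1.3534e-5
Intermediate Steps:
H = 24649
G(I, A) = -19 (G(I, A) = -3 - 16 = -19)
n = 73947 (n = 3*24649 = 73947)
1/(s(G(2, -10), 283) + n) = 1/((-76 - 1*(-19)) + 73947) = 1/((-76 + 19) + 73947) = 1/(-57 + 73947) = 1/73890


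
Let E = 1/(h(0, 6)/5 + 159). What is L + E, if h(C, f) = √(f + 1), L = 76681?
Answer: 48463776233/632018 - 5*√7/632018 ≈ 76681.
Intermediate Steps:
h(C, f) = √(1 + f)
E = 1/(159 + √7/5) (E = 1/(√(1 + 6)/5 + 159) = 1/(√7*(⅕) + 159) = 1/(√7/5 + 159) = 1/(159 + √7/5) ≈ 0.0062684)
L + E = 76681 + (3975/632018 - 5*√7/632018) = 48463776233/632018 - 5*√7/632018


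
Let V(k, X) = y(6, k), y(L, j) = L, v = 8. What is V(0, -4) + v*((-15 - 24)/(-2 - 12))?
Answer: 198/7 ≈ 28.286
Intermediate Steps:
V(k, X) = 6
V(0, -4) + v*((-15 - 24)/(-2 - 12)) = 6 + 8*((-15 - 24)/(-2 - 12)) = 6 + 8*(-39/(-14)) = 6 + 8*(-39*(-1/14)) = 6 + 8*(39/14) = 6 + 156/7 = 198/7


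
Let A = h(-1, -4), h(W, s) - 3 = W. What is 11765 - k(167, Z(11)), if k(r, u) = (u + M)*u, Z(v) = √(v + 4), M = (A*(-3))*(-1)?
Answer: 11750 - 6*√15 ≈ 11727.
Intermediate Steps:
h(W, s) = 3 + W
A = 2 (A = 3 - 1 = 2)
M = 6 (M = (2*(-3))*(-1) = -6*(-1) = 6)
Z(v) = √(4 + v)
k(r, u) = u*(6 + u) (k(r, u) = (u + 6)*u = (6 + u)*u = u*(6 + u))
11765 - k(167, Z(11)) = 11765 - √(4 + 11)*(6 + √(4 + 11)) = 11765 - √15*(6 + √15)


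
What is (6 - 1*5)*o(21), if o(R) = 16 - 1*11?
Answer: 5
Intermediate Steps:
o(R) = 5 (o(R) = 16 - 11 = 5)
(6 - 1*5)*o(21) = (6 - 1*5)*5 = (6 - 5)*5 = 1*5 = 5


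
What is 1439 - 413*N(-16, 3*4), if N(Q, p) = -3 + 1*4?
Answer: 1026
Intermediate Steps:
N(Q, p) = 1 (N(Q, p) = -3 + 4 = 1)
1439 - 413*N(-16, 3*4) = 1439 - 413*1 = 1439 - 413 = 1026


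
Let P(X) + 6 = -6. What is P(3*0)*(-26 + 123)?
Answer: -1164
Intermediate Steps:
P(X) = -12 (P(X) = -6 - 6 = -12)
P(3*0)*(-26 + 123) = -12*(-26 + 123) = -12*97 = -1164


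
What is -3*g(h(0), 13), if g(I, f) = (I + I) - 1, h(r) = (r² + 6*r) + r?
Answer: 3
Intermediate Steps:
h(r) = r² + 7*r
g(I, f) = -1 + 2*I (g(I, f) = 2*I - 1 = -1 + 2*I)
-3*g(h(0), 13) = -3*(-1 + 2*(0*(7 + 0))) = -3*(-1 + 2*(0*7)) = -3*(-1 + 2*0) = -3*(-1 + 0) = -3*(-1) = 3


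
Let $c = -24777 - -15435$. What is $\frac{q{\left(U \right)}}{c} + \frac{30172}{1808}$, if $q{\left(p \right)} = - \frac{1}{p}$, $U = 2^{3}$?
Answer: $\frac{140933525}{8445168} \approx 16.688$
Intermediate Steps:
$U = 8$
$c = -9342$ ($c = -24777 + 15435 = -9342$)
$\frac{q{\left(U \right)}}{c} + \frac{30172}{1808} = \frac{\left(-1\right) \frac{1}{8}}{-9342} + \frac{30172}{1808} = \left(-1\right) \frac{1}{8} \left(- \frac{1}{9342}\right) + 30172 \cdot \frac{1}{1808} = \left(- \frac{1}{8}\right) \left(- \frac{1}{9342}\right) + \frac{7543}{452} = \frac{1}{74736} + \frac{7543}{452} = \frac{140933525}{8445168}$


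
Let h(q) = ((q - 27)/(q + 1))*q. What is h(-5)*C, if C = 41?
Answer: -1640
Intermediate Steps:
h(q) = q*(-27 + q)/(1 + q) (h(q) = ((-27 + q)/(1 + q))*q = q*(-27 + q)/(1 + q))
h(-5)*C = -5*(-27 - 5)/(1 - 5)*41 = -5*(-32)/(-4)*41 = -5*(-¼)*(-32)*41 = -40*41 = -1640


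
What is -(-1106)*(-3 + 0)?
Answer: -3318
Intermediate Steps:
-(-1106)*(-3 + 0) = -(-1106)*(-3) = -14*237 = -3318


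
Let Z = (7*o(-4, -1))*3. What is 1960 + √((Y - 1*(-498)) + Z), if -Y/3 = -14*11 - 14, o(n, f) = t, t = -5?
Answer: 1960 + √897 ≈ 1989.9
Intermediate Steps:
o(n, f) = -5
Z = -105 (Z = (7*(-5))*3 = -35*3 = -105)
Y = 504 (Y = -3*(-14*11 - 14) = -3*(-154 - 14) = -3*(-168) = 504)
1960 + √((Y - 1*(-498)) + Z) = 1960 + √((504 - 1*(-498)) - 105) = 1960 + √((504 + 498) - 105) = 1960 + √(1002 - 105) = 1960 + √897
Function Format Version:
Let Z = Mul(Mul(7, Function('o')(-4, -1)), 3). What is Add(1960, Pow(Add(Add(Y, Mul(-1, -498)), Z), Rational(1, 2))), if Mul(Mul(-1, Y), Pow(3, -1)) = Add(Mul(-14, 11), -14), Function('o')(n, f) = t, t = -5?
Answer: Add(1960, Pow(897, Rational(1, 2))) ≈ 1989.9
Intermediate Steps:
Function('o')(n, f) = -5
Z = -105 (Z = Mul(Mul(7, -5), 3) = Mul(-35, 3) = -105)
Y = 504 (Y = Mul(-3, Add(Mul(-14, 11), -14)) = Mul(-3, Add(-154, -14)) = Mul(-3, -168) = 504)
Add(1960, Pow(Add(Add(Y, Mul(-1, -498)), Z), Rational(1, 2))) = Add(1960, Pow(Add(Add(504, Mul(-1, -498)), -105), Rational(1, 2))) = Add(1960, Pow(Add(Add(504, 498), -105), Rational(1, 2))) = Add(1960, Pow(Add(1002, -105), Rational(1, 2))) = Add(1960, Pow(897, Rational(1, 2)))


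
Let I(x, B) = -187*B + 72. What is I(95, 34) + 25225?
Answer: 18939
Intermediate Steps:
I(x, B) = 72 - 187*B
I(95, 34) + 25225 = (72 - 187*34) + 25225 = (72 - 6358) + 25225 = -6286 + 25225 = 18939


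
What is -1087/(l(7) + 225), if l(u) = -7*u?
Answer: -1087/176 ≈ -6.1761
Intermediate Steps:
-1087/(l(7) + 225) = -1087/(-7*7 + 225) = -1087/(-49 + 225) = -1087/176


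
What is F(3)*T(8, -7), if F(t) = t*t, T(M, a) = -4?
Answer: -36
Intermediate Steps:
F(t) = t²
F(3)*T(8, -7) = 3²*(-4) = 9*(-4) = -36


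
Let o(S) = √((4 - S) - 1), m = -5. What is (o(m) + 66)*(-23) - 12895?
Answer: -14413 - 46*√2 ≈ -14478.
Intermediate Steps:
o(S) = √(3 - S)
(o(m) + 66)*(-23) - 12895 = (√(3 - 1*(-5)) + 66)*(-23) - 12895 = (√(3 + 5) + 66)*(-23) - 12895 = (√8 + 66)*(-23) - 12895 = (2*√2 + 66)*(-23) - 12895 = (66 + 2*√2)*(-23) - 12895 = (-1518 - 46*√2) - 12895 = -14413 - 46*√2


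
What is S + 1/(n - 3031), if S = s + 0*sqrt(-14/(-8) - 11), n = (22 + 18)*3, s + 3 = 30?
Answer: 78596/2911 ≈ 27.000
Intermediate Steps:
s = 27 (s = -3 + 30 = 27)
n = 120 (n = 40*3 = 120)
S = 27 (S = 27 + 0*sqrt(-14/(-8) - 11) = 27 + 0*sqrt(-14*(-1/8) - 11) = 27 + 0*sqrt(7/4 - 11) = 27 + 0*sqrt(-37/4) = 27 + 0*(I*sqrt(37)/2) = 27 + 0 = 27)
S + 1/(n - 3031) = 27 + 1/(120 - 3031) = 27 + 1/(-2911) = 27 - 1/2911 = 78596/2911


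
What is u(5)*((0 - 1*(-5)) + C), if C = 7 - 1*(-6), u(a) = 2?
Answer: 36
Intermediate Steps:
C = 13 (C = 7 + 6 = 13)
u(5)*((0 - 1*(-5)) + C) = 2*((0 - 1*(-5)) + 13) = 2*((0 + 5) + 13) = 2*(5 + 13) = 2*18 = 36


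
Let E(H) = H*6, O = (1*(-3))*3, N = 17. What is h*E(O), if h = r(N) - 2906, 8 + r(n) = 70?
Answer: 153576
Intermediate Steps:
r(n) = 62 (r(n) = -8 + 70 = 62)
h = -2844 (h = 62 - 2906 = -2844)
O = -9 (O = -3*3 = -9)
E(H) = 6*H
h*E(O) = -17064*(-9) = -2844*(-54) = 153576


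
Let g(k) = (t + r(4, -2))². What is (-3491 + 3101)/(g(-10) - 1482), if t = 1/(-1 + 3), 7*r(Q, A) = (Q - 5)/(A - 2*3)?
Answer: 1223040/4646711 ≈ 0.26321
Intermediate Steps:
r(Q, A) = (-5 + Q)/(7*(-6 + A)) (r(Q, A) = ((Q - 5)/(A - 2*3))/7 = ((-5 + Q)/(A - 6))/7 = ((-5 + Q)/(-6 + A))/7 = (-5 + Q)/(7*(-6 + A)))
t = ½ (t = 1/2 = ½ ≈ 0.50000)
g(k) = 841/3136 (g(k) = (½ + (-5 + 4)/(7*(-6 - 2)))² = (½ + (⅐)*(-1)/(-8))² = (½ + (⅐)*(-⅛)*(-1))² = (½ + 1/56)² = (29/56)² = 841/3136)
(-3491 + 3101)/(g(-10) - 1482) = (-3491 + 3101)/(841/3136 - 1482) = -390/(-4646711/3136) = -390*(-3136/4646711) = 1223040/4646711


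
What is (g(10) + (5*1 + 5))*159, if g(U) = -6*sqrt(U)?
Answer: 1590 - 954*sqrt(10) ≈ -1426.8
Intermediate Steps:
(g(10) + (5*1 + 5))*159 = (-6*sqrt(10) + (5*1 + 5))*159 = (-6*sqrt(10) + (5 + 5))*159 = (-6*sqrt(10) + 10)*159 = (10 - 6*sqrt(10))*159 = 1590 - 954*sqrt(10)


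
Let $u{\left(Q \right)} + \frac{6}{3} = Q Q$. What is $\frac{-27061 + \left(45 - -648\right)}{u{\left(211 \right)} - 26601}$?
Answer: $- \frac{13184}{8959} \approx -1.4716$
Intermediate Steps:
$u{\left(Q \right)} = -2 + Q^{2}$ ($u{\left(Q \right)} = -2 + Q Q = -2 + Q^{2}$)
$\frac{-27061 + \left(45 - -648\right)}{u{\left(211 \right)} - 26601} = \frac{-27061 + \left(45 - -648\right)}{\left(-2 + 211^{2}\right) - 26601} = \frac{-27061 + \left(45 + 648\right)}{\left(-2 + 44521\right) - 26601} = \frac{-27061 + 693}{44519 - 26601} = - \frac{26368}{17918} = \left(-26368\right) \frac{1}{17918} = - \frac{13184}{8959}$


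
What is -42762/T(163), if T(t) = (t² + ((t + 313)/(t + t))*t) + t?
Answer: -7127/4495 ≈ -1.5855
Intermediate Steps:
T(t) = 313/2 + t² + 3*t/2 (T(t) = (t² + ((313 + t)/((2*t)))*t) + t = (t² + ((313 + t)*(1/(2*t)))*t) + t = (t² + ((313 + t)/(2*t))*t) + t = (t² + (313/2 + t/2)) + t = (313/2 + t² + t/2) + t = 313/2 + t² + 3*t/2)
-42762/T(163) = -42762/(313/2 + 163² + (3/2)*163) = -42762/(313/2 + 26569 + 489/2) = -42762/26970 = -42762*1/26970 = -7127/4495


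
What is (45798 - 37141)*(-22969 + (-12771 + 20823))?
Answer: -129136469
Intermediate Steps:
(45798 - 37141)*(-22969 + (-12771 + 20823)) = 8657*(-22969 + 8052) = 8657*(-14917) = -129136469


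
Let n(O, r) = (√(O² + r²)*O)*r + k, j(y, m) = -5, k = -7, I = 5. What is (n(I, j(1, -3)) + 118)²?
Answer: 43571 - 27750*√2 ≈ 4326.6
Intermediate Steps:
n(O, r) = -7 + O*r*√(O² + r²) (n(O, r) = (√(O² + r²)*O)*r - 7 = (O*√(O² + r²))*r - 7 = O*r*√(O² + r²) - 7 = -7 + O*r*√(O² + r²))
(n(I, j(1, -3)) + 118)² = ((-7 + 5*(-5)*√(5² + (-5)²)) + 118)² = ((-7 + 5*(-5)*√(25 + 25)) + 118)² = ((-7 + 5*(-5)*√50) + 118)² = ((-7 + 5*(-5)*(5*√2)) + 118)² = ((-7 - 125*√2) + 118)² = (111 - 125*√2)²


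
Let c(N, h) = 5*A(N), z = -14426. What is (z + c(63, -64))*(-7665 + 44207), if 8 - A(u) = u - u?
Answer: -525693212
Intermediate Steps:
A(u) = 8 (A(u) = 8 - (u - u) = 8 - 1*0 = 8 + 0 = 8)
c(N, h) = 40 (c(N, h) = 5*8 = 40)
(z + c(63, -64))*(-7665 + 44207) = (-14426 + 40)*(-7665 + 44207) = -14386*36542 = -525693212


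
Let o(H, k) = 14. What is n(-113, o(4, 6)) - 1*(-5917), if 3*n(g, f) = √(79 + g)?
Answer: 5917 + I*√34/3 ≈ 5917.0 + 1.9437*I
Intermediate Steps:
n(g, f) = √(79 + g)/3
n(-113, o(4, 6)) - 1*(-5917) = √(79 - 113)/3 - 1*(-5917) = √(-34)/3 + 5917 = (I*√34)/3 + 5917 = I*√34/3 + 5917 = 5917 + I*√34/3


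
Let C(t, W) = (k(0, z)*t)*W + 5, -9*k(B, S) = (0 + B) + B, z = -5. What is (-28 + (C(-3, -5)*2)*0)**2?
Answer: 784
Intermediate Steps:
k(B, S) = -2*B/9 (k(B, S) = -((0 + B) + B)/9 = -(B + B)/9 = -2*B/9)
C(t, W) = 5 (C(t, W) = ((-2/9*0)*t)*W + 5 = (0*t)*W + 5 = 0*W + 5 = 0 + 5 = 5)
(-28 + (C(-3, -5)*2)*0)**2 = (-28 + (5*2)*0)**2 = (-28 + 10*0)**2 = (-28 + 0)**2 = (-28)**2 = 784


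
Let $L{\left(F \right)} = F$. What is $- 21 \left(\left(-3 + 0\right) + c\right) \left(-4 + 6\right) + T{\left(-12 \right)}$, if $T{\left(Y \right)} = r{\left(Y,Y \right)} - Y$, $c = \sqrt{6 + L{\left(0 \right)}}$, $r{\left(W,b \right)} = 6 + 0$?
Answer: $144 - 42 \sqrt{6} \approx 41.121$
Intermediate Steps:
$r{\left(W,b \right)} = 6$
$c = \sqrt{6}$ ($c = \sqrt{6 + 0} = \sqrt{6} \approx 2.4495$)
$T{\left(Y \right)} = 6 - Y$
$- 21 \left(\left(-3 + 0\right) + c\right) \left(-4 + 6\right) + T{\left(-12 \right)} = - 21 \left(\left(-3 + 0\right) + \sqrt{6}\right) \left(-4 + 6\right) + \left(6 - -12\right) = - 21 \left(-3 + \sqrt{6}\right) 2 + \left(6 + 12\right) = - 21 \left(-6 + 2 \sqrt{6}\right) + 18 = \left(126 - 42 \sqrt{6}\right) + 18 = 144 - 42 \sqrt{6}$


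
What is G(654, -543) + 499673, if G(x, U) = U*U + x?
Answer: 795176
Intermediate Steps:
G(x, U) = x + U² (G(x, U) = U² + x = x + U²)
G(654, -543) + 499673 = (654 + (-543)²) + 499673 = (654 + 294849) + 499673 = 295503 + 499673 = 795176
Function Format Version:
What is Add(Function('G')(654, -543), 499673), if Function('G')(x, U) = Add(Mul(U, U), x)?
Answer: 795176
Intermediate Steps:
Function('G')(x, U) = Add(x, Pow(U, 2)) (Function('G')(x, U) = Add(Pow(U, 2), x) = Add(x, Pow(U, 2)))
Add(Function('G')(654, -543), 499673) = Add(Add(654, Pow(-543, 2)), 499673) = Add(Add(654, 294849), 499673) = Add(295503, 499673) = 795176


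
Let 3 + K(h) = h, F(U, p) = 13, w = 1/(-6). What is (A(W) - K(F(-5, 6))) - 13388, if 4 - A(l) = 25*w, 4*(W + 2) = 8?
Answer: -80339/6 ≈ -13390.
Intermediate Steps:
W = 0 (W = -2 + (1/4)*8 = -2 + 2 = 0)
w = -1/6 (w = 1*(-1/6) = -1/6 ≈ -0.16667)
K(h) = -3 + h
A(l) = 49/6 (A(l) = 4 - 25*(-1)/6 = 4 - 1*(-25/6) = 4 + 25/6 = 49/6)
(A(W) - K(F(-5, 6))) - 13388 = (49/6 - (-3 + 13)) - 13388 = (49/6 - 1*10) - 13388 = (49/6 - 10) - 13388 = -11/6 - 13388 = -80339/6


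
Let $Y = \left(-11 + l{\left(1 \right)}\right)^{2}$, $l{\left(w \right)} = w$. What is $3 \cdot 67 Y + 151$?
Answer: $20251$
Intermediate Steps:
$Y = 100$ ($Y = \left(-11 + 1\right)^{2} = \left(-10\right)^{2} = 100$)
$3 \cdot 67 Y + 151 = 3 \cdot 67 \cdot 100 + 151 = 201 \cdot 100 + 151 = 20100 + 151 = 20251$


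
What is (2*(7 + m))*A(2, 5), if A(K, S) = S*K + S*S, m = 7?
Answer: 980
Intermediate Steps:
A(K, S) = S**2 + K*S (A(K, S) = K*S + S**2 = S**2 + K*S)
(2*(7 + m))*A(2, 5) = (2*(7 + 7))*(5*(2 + 5)) = (2*14)*(5*7) = 28*35 = 980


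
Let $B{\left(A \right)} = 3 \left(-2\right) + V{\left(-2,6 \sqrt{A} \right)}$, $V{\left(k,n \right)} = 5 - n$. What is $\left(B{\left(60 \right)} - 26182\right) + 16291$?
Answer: $-9892 - 12 \sqrt{15} \approx -9938.5$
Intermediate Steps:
$B{\left(A \right)} = -1 - 6 \sqrt{A}$ ($B{\left(A \right)} = 3 \left(-2\right) - \left(-5 + 6 \sqrt{A}\right) = -6 - \left(-5 + 6 \sqrt{A}\right) = -1 - 6 \sqrt{A}$)
$\left(B{\left(60 \right)} - 26182\right) + 16291 = \left(\left(-1 - 6 \sqrt{60}\right) - 26182\right) + 16291 = \left(\left(-1 - 6 \cdot 2 \sqrt{15}\right) - 26182\right) + 16291 = \left(\left(-1 - 12 \sqrt{15}\right) - 26182\right) + 16291 = \left(-26183 - 12 \sqrt{15}\right) + 16291 = -9892 - 12 \sqrt{15}$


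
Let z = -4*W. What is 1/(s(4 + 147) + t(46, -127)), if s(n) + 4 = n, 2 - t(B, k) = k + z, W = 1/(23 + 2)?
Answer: 25/6904 ≈ 0.0036211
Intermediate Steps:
W = 1/25 ≈ 0.040000
z = -4/25 (z = -4*1/25 = -4/25 ≈ -0.16000)
t(B, k) = 54/25 - k (t(B, k) = 2 - (k - 4/25) = 2 - (-4/25 + k) = 2 + (4/25 - k) = 54/25 - k)
s(n) = -4 + n
1/(s(4 + 147) + t(46, -127)) = 1/((-4 + (4 + 147)) + (54/25 - 1*(-127))) = 1/((-4 + 151) + (54/25 + 127)) = 1/(147 + 3229/25) = 1/(6904/25) = 25/6904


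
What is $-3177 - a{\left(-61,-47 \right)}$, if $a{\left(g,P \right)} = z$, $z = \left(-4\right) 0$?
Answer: $-3177$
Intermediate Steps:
$z = 0$
$a{\left(g,P \right)} = 0$
$-3177 - a{\left(-61,-47 \right)} = -3177 - 0 = -3177 + 0 = -3177$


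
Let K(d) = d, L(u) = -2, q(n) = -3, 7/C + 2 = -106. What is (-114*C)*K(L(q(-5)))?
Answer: -133/9 ≈ -14.778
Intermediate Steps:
C = -7/108 (C = 7/(-2 - 106) = 7/(-108) = 7*(-1/108) = -7/108 ≈ -0.064815)
(-114*C)*K(L(q(-5))) = -114*(-7/108)*(-2) = (133/18)*(-2) = -133/9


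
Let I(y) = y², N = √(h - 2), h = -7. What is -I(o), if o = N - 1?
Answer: 8 + 6*I ≈ 8.0 + 6.0*I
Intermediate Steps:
N = 3*I (N = √(-7 - 2) = √(-9) = 3*I ≈ 3.0*I)
o = -1 + 3*I (o = 3*I - 1 = -1 + 3*I ≈ -1.0 + 3.0*I)
-I(o) = -(-1 + 3*I)²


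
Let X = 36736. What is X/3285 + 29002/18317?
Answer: 768164882/60171345 ≈ 12.766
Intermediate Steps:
X/3285 + 29002/18317 = 36736/3285 + 29002/18317 = 768164882/60171345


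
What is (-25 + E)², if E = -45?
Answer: 4900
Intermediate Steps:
(-25 + E)² = (-25 - 45)² = (-70)² = 4900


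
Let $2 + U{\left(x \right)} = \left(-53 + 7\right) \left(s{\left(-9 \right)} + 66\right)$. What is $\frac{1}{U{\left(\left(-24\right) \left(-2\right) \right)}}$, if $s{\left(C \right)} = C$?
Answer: $- \frac{1}{2624} \approx -0.0003811$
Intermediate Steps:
$U{\left(x \right)} = -2624$ ($U{\left(x \right)} = -2 + \left(-53 + 7\right) \left(-9 + 66\right) = -2 - 2622 = -2624$)
$\frac{1}{U{\left(\left(-24\right) \left(-2\right) \right)}} = \frac{1}{-2624} = - \frac{1}{2624}$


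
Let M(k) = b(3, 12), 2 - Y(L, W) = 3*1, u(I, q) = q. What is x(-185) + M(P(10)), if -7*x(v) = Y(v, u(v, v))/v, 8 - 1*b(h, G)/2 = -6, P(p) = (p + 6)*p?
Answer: 36259/1295 ≈ 27.999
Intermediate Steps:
P(p) = p*(6 + p) (P(p) = (6 + p)*p = p*(6 + p))
Y(L, W) = -1 (Y(L, W) = 2 - 3 = -1)
b(h, G) = 28 (b(h, G) = 16 - 2*(-6) = 16 + 12 = 28)
M(k) = 28
x(v) = 1/(7*v) (x(v) = -(-1)/(7*v) = 1/(7*v))
x(-185) + M(P(10)) = (⅐)/(-185) + 28 = (⅐)*(-1/185) + 28 = -1/1295 + 28 = 36259/1295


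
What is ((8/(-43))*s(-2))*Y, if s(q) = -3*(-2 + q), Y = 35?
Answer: -3360/43 ≈ -78.140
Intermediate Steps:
s(q) = 6 - 3*q
((8/(-43))*s(-2))*Y = ((8/(-43))*(6 - 3*(-2)))*35 = ((8*(-1/43))*(6 + 6))*35 = -8/43*12*35 = -96/43*35 = -3360/43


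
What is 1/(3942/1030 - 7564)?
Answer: -515/3893489 ≈ -0.00013227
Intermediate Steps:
1/(3942/1030 - 7564) = 1/(3942*(1/1030) - 7564) = 1/(1971/515 - 7564) = 1/(-3893489/515) = -515/3893489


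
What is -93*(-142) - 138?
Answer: 13068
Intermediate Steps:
-93*(-142) - 138 = 13206 - 138 = 13068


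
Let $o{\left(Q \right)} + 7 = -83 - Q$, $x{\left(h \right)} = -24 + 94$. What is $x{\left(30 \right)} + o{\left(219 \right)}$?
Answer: $-239$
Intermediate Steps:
$x{\left(h \right)} = 70$
$o{\left(Q \right)} = -90 - Q$ ($o{\left(Q \right)} = -7 - \left(83 + Q\right) = -90 - Q$)
$x{\left(30 \right)} + o{\left(219 \right)} = 70 - 309 = -239$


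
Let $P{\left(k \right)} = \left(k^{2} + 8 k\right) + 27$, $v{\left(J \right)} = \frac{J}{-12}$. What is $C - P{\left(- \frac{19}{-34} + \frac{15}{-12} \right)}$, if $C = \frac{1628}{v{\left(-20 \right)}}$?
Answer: $\frac{22076171}{23120} \approx 954.85$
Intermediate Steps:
$v{\left(J \right)} = - \frac{J}{12}$ ($v{\left(J \right)} = J \left(- \frac{1}{12}\right) = - \frac{J}{12}$)
$C = \frac{4884}{5}$ ($C = \frac{1628}{\left(- \frac{1}{12}\right) \left(-20\right)} = \frac{1628}{\frac{5}{3}} = 1628 \cdot \frac{3}{5} = \frac{4884}{5} \approx 976.8$)
$P{\left(k \right)} = 27 + k^{2} + 8 k$
$C - P{\left(- \frac{19}{-34} + \frac{15}{-12} \right)} = \frac{4884}{5} - \left(27 + \left(- \frac{19}{-34} + \frac{15}{-12}\right)^{2} + 8 \left(- \frac{19}{-34} + \frac{15}{-12}\right)\right) = \frac{4884}{5} - \left(27 + \left(\left(-19\right) \left(- \frac{1}{34}\right) + 15 \left(- \frac{1}{12}\right)\right)^{2} + 8 \left(\left(-19\right) \left(- \frac{1}{34}\right) + 15 \left(- \frac{1}{12}\right)\right)\right) = \frac{4884}{5} - \left(27 + \left(\frac{19}{34} - \frac{5}{4}\right)^{2} + 8 \left(\frac{19}{34} - \frac{5}{4}\right)\right) = \frac{4884}{5} - \left(27 + \left(- \frac{47}{68}\right)^{2} + 8 \left(- \frac{47}{68}\right)\right) = \frac{4884}{5} - \left(27 + \frac{2209}{4624} - \frac{94}{17}\right) = \frac{4884}{5} - \frac{101489}{4624} = \frac{22076171}{23120}$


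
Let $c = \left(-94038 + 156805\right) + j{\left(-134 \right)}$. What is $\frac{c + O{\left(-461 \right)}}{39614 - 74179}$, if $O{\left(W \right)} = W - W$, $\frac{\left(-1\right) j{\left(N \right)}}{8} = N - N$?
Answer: $- \frac{62767}{34565} \approx -1.8159$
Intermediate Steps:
$j{\left(N \right)} = 0$ ($j{\left(N \right)} = - 8 \left(N - N\right) = \left(-8\right) 0 = 0$)
$O{\left(W \right)} = 0$
$c = 62767$ ($c = \left(-94038 + 156805\right) + 0 = 62767 + 0 = 62767$)
$\frac{c + O{\left(-461 \right)}}{39614 - 74179} = \frac{62767 + 0}{39614 - 74179} = \frac{62767}{-34565} = 62767 \left(- \frac{1}{34565}\right) = - \frac{62767}{34565}$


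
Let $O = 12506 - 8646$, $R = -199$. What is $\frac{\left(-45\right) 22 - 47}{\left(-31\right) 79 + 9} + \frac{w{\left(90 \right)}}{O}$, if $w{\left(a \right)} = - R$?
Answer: $\frac{3679}{7720} \approx 0.47655$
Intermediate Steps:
$w{\left(a \right)} = 199$ ($w{\left(a \right)} = \left(-1\right) \left(-199\right) = 199$)
$O = 3860$
$\frac{\left(-45\right) 22 - 47}{\left(-31\right) 79 + 9} + \frac{w{\left(90 \right)}}{O} = \frac{\left(-45\right) 22 - 47}{\left(-31\right) 79 + 9} + \frac{199}{3860} = \frac{-990 - 47}{-2449 + 9} + 199 \cdot \frac{1}{3860} = - \frac{1037}{-2440} + \frac{199}{3860} = \left(-1037\right) \left(- \frac{1}{2440}\right) + \frac{199}{3860} = \frac{17}{40} + \frac{199}{3860} = \frac{3679}{7720}$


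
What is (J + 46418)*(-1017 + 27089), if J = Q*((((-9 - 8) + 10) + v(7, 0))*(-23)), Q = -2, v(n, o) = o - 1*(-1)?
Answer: 1203014224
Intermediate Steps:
v(n, o) = 1 + o (v(n, o) = o + 1 = 1 + o)
J = -276 (J = -2*(((-9 - 8) + 10) + (1 + 0))*(-23) = -2*((-17 + 10) + 1)*(-23) = -2*(-7 + 1)*(-23) = -(-12)*(-23) = -2*138 = -276)
(J + 46418)*(-1017 + 27089) = (-276 + 46418)*(-1017 + 27089) = 46142*26072 = 1203014224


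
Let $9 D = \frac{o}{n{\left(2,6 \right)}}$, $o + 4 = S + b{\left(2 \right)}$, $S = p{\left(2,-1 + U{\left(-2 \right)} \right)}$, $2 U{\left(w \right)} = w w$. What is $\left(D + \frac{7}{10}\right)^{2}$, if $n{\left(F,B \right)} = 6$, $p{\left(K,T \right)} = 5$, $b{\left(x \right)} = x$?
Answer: $\frac{1156}{2025} \approx 0.57086$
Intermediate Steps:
$U{\left(w \right)} = \frac{w^{2}}{2}$ ($U{\left(w \right)} = \frac{w w}{2} = \frac{w^{2}}{2}$)
$S = 5$
$o = 3$ ($o = -4 + \left(5 + 2\right) = -4 + 7 = 3$)
$D = \frac{1}{18}$ ($D = \frac{3 \cdot \frac{1}{6}}{9} = \frac{1}{9} \cdot \frac{1}{2} = \frac{1}{18} \approx 0.055556$)
$\left(D + \frac{7}{10}\right)^{2} = \left(\frac{1}{18} + \frac{7}{10}\right)^{2} = \left(\frac{34}{45}\right)^{2} = \frac{1156}{2025}$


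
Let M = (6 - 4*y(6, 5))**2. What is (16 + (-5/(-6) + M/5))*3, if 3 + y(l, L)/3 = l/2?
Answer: 721/10 ≈ 72.100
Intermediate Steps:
y(l, L) = -9 + 3*l/2 (y(l, L) = -9 + 3*(l/2) = -9 + 3*l/2)
M = 36 (M = (6 - 4*(-9 + (3/2)*6))**2 = (6 - 4*(-9 + 9))**2 = (6 - 4*0)**2 = (6 + 0)**2 = 6**2 = 36)
(16 + (-5/(-6) + M/5))*3 = (16 + (-5/(-6) + 36/5))*3 = (16 + (-5*(-1/6) + 36*(1/5)))*3 = (16 + (5/6 + 36/5))*3 = (16 + 241/30)*3 = (721/30)*3 = 721/10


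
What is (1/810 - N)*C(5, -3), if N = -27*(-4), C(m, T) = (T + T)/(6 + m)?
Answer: 87479/1485 ≈ 58.908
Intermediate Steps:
C(m, T) = 2*T/(6 + m) (C(m, T) = (2*T)/(6 + m) = 2*T/(6 + m))
N = 108
(1/810 - N)*C(5, -3) = (1/810 - 1*108)*(2*(-3)/(6 + 5)) = (1/810 - 108)*(2*(-3)/11) = -87479*(-3)/(405*11) = -87479/810*(-6/11) = 87479/1485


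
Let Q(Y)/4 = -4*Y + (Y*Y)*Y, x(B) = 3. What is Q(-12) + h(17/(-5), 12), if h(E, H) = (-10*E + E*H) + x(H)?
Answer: -33619/5 ≈ -6723.8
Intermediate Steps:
Q(Y) = -16*Y + 4*Y³ (Q(Y) = 4*(-4*Y + (Y*Y)*Y) = 4*(-4*Y + Y²*Y) = 4*(-4*Y + Y³) = 4*(Y³ - 4*Y) = -16*Y + 4*Y³)
h(E, H) = 3 - 10*E + E*H (h(E, H) = (-10*E + E*H) + 3 = 3 - 10*E + E*H)
Q(-12) + h(17/(-5), 12) = 4*(-12)*(-4 + (-12)²) + (3 - 170/(-5) + (17/(-5))*12) = 4*(-12)*(-4 + 144) + (3 - 170*(-1)/5 + (17*(-⅕))*12) = 4*(-12)*140 + (3 - 10*(-17/5) - 17/5*12) = -6720 + (3 + 34 - 204/5) = -6720 - 19/5 = -33619/5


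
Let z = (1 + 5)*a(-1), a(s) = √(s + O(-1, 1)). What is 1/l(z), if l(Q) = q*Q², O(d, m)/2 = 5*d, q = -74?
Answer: 1/29304 ≈ 3.4125e-5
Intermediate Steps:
O(d, m) = 10*d (O(d, m) = 2*(5*d) = 10*d)
a(s) = √(-10 + s) (a(s) = √(s + 10*(-1)) = √(s - 10) = √(-10 + s))
z = 6*I*√11 (z = (1 + 5)*√(-10 - 1) = 6*√(-11) = 6*(I*√11) = 6*I*√11 ≈ 19.9*I)
l(Q) = -74*Q²
1/l(z) = 1/(-74*(6*I*√11)²) = 1/(-74*(-396)) = 1/29304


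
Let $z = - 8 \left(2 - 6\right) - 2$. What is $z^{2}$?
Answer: $900$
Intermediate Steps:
$z = 30$ ($z = - 8 \left(2 - 6\right) - 2 = \left(-8\right) \left(-4\right) - 2 = 32 - 2 = 30$)
$z^{2} = 30^{2} = 900$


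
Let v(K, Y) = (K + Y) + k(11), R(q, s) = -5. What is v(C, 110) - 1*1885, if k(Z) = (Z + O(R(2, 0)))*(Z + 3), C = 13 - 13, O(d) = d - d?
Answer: -1621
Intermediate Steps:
O(d) = 0
C = 0
k(Z) = Z*(3 + Z) (k(Z) = (Z + 0)*(Z + 3) = Z*(3 + Z))
v(K, Y) = 154 + K + Y (v(K, Y) = (K + Y) + 11*(3 + 11) = (K + Y) + 11*14 = (K + Y) + 154 = 154 + K + Y)
v(C, 110) - 1*1885 = (154 + 0 + 110) - 1*1885 = 264 - 1885 = -1621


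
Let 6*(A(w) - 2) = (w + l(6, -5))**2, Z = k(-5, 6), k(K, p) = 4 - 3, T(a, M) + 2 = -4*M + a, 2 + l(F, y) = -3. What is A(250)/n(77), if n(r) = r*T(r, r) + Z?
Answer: -60037/107640 ≈ -0.55776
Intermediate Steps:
l(F, y) = -5 (l(F, y) = -2 - 3 = -5)
T(a, M) = -2 + a - 4*M (T(a, M) = -2 + (-4*M + a) = -2 + (a - 4*M) = -2 + a - 4*M)
k(K, p) = 1
Z = 1
n(r) = 1 + r*(-2 - 3*r) (n(r) = r*(-2 + r - 4*r) + 1 = r*(-2 - 3*r) + 1 = 1 + r*(-2 - 3*r))
A(w) = 2 + (-5 + w)**2/6 (A(w) = 2 + (w - 5)**2/6 = 2 + (-5 + w)**2/6)
A(250)/n(77) = (2 + (-5 + 250)**2/6)/(1 - 1*77*(2 + 3*77)) = (2 + (1/6)*245**2)/(1 - 1*77*(2 + 231)) = (2 + (1/6)*60025)/(1 - 1*77*233) = (2 + 60025/6)/(1 - 17941) = (60037/6)/(-17940) = (60037/6)*(-1/17940) = -60037/107640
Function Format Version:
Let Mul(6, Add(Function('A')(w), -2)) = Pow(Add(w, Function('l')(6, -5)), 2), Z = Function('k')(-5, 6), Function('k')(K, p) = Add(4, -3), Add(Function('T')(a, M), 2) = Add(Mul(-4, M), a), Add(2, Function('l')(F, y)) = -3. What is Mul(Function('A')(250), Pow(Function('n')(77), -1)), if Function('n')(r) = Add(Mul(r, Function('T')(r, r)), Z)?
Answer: Rational(-60037, 107640) ≈ -0.55776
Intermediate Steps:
Function('l')(F, y) = -5 (Function('l')(F, y) = Add(-2, -3) = -5)
Function('T')(a, M) = Add(-2, a, Mul(-4, M)) (Function('T')(a, M) = Add(-2, Add(Mul(-4, M), a)) = Add(-2, Add(a, Mul(-4, M))) = Add(-2, a, Mul(-4, M)))
Function('k')(K, p) = 1
Z = 1
Function('n')(r) = Add(1, Mul(r, Add(-2, Mul(-3, r)))) (Function('n')(r) = Add(Mul(r, Add(-2, r, Mul(-4, r))), 1) = Add(Mul(r, Add(-2, Mul(-3, r))), 1) = Add(1, Mul(r, Add(-2, Mul(-3, r)))))
Function('A')(w) = Add(2, Mul(Rational(1, 6), Pow(Add(-5, w), 2))) (Function('A')(w) = Add(2, Mul(Rational(1, 6), Pow(Add(w, -5), 2))) = Add(2, Mul(Rational(1, 6), Pow(Add(-5, w), 2))))
Mul(Function('A')(250), Pow(Function('n')(77), -1)) = Mul(Add(2, Mul(Rational(1, 6), Pow(Add(-5, 250), 2))), Pow(Add(1, Mul(-1, 77, Add(2, Mul(3, 77)))), -1)) = Mul(Add(2, Mul(Rational(1, 6), Pow(245, 2))), Pow(Add(1, Mul(-1, 77, Add(2, 231))), -1)) = Mul(Add(2, Mul(Rational(1, 6), 60025)), Pow(Add(1, Mul(-1, 77, 233)), -1)) = Mul(Add(2, Rational(60025, 6)), Pow(Add(1, -17941), -1)) = Mul(Rational(60037, 6), Pow(-17940, -1)) = Mul(Rational(60037, 6), Rational(-1, 17940)) = Rational(-60037, 107640)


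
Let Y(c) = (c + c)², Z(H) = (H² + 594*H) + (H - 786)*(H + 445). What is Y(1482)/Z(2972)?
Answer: 4392648/9033857 ≈ 0.48624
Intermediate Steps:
Z(H) = H² + 594*H + (-786 + H)*(445 + H) (Z(H) = (H² + 594*H) + (-786 + H)*(445 + H) = H² + 594*H + (-786 + H)*(445 + H))
Y(c) = 4*c² (Y(c) = (2*c)² = 4*c²)
Y(1482)/Z(2972) = (4*1482²)/(-349770 + 2*2972² + 253*2972) = (4*2196324)/(-349770 + 2*8832784 + 751916) = 8785296/(-349770 + 17665568 + 751916) = 8785296/18067714 = 8785296*(1/18067714) = 4392648/9033857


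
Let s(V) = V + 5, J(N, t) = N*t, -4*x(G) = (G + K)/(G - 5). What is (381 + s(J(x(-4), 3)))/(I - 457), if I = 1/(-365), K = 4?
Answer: -70445/83403 ≈ -0.84463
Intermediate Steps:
x(G) = -(4 + G)/(4*(-5 + G)) (x(G) = -(G + 4)/(4*(G - 5)) = -(4 + G)/(4*(-5 + G)))
s(V) = 5 + V
I = -1/365 ≈ -0.0027397
(381 + s(J(x(-4), 3)))/(I - 457) = (381 + (5 + ((-4 - 1*(-4))/(4*(-5 - 4)))*3))/(-1/365 - 457) = (381 + (5 + ((¼)*(-4 + 4)/(-9))*3))/(-166806/365) = (381 + (5 + ((¼)*(-⅑)*0)*3))*(-365/166806) = (381 + (5 + 0*3))*(-365/166806) = (381 + (5 + 0))*(-365/166806) = (381 + 5)*(-365/166806) = 386*(-365/166806) = -70445/83403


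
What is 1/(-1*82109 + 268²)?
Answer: -1/10285 ≈ -9.7229e-5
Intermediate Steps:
1/(-1*82109 + 268²) = 1/(-82109 + 71824) = 1/(-10285) = -1/10285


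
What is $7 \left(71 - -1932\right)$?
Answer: $14021$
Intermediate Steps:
$7 \left(71 - -1932\right) = 7 \left(71 + 1932\right) = 7 \cdot 2003 = 14021$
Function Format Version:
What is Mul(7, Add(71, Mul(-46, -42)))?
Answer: 14021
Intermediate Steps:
Mul(7, Add(71, Mul(-46, -42))) = Mul(7, Add(71, 1932)) = Mul(7, 2003) = 14021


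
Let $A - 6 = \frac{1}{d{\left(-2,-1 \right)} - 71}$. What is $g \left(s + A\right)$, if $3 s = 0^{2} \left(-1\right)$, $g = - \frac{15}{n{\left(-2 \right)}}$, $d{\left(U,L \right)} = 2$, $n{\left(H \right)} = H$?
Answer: $\frac{2065}{46} \approx 44.891$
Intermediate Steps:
$g = \frac{15}{2}$ ($g = - \frac{15}{-2} = \left(-15\right) \left(- \frac{1}{2}\right) = \frac{15}{2} \approx 7.5$)
$s = 0$ ($s = \frac{0^{2} \left(-1\right)}{3} = \frac{0 \left(-1\right)}{3} = \frac{1}{3} \cdot 0 = 0$)
$A = \frac{413}{69}$ ($A = 6 + \frac{1}{2 - 71} = 6 + \frac{1}{-69} = 6 - \frac{1}{69} = \frac{413}{69} \approx 5.9855$)
$g \left(s + A\right) = \frac{15 \left(0 + \frac{413}{69}\right)}{2} = \frac{15}{2} \cdot \frac{413}{69} = \frac{2065}{46}$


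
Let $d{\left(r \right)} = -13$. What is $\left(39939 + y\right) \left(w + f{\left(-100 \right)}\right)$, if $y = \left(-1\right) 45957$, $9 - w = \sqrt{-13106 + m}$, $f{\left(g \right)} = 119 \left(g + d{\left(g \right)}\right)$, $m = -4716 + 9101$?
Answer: $80869884 + 18054 i \sqrt{969} \approx 8.087 \cdot 10^{7} + 5.62 \cdot 10^{5} i$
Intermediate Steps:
$m = 4385$
$f{\left(g \right)} = -1547 + 119 g$ ($f{\left(g \right)} = 119 \left(g - 13\right) = 119 \left(-13 + g\right) = -1547 + 119 g$)
$w = 9 - 3 i \sqrt{969}$ ($w = 9 - \sqrt{-13106 + 4385} = 9 - \sqrt{-8721} = 9 - 3 i \sqrt{969} \approx 9.0 - 93.386 i$)
$y = -45957$
$\left(39939 + y\right) \left(w + f{\left(-100 \right)}\right) = \left(39939 - 45957\right) \left(\left(9 - 3 i \sqrt{969}\right) + \left(-1547 + 119 \left(-100\right)\right)\right) = - 6018 \left(\left(9 - 3 i \sqrt{969}\right) - 13447\right) = - 6018 \left(-13438 - 3 i \sqrt{969}\right) = 80869884 + 18054 i \sqrt{969}$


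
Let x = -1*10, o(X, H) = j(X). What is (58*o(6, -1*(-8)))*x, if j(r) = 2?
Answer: -1160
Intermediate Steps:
o(X, H) = 2
x = -10
(58*o(6, -1*(-8)))*x = (58*2)*(-10) = 116*(-10) = -1160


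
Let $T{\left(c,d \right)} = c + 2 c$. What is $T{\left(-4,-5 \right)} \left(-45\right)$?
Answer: $540$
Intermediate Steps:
$T{\left(c,d \right)} = 3 c$
$T{\left(-4,-5 \right)} \left(-45\right) = 3 \left(-4\right) \left(-45\right) = \left(-12\right) \left(-45\right) = 540$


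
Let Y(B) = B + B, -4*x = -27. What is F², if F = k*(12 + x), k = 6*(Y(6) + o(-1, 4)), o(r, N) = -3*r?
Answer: 11390625/4 ≈ 2.8477e+6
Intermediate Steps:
x = 27/4 (x = -¼*(-27) = 27/4 ≈ 6.7500)
Y(B) = 2*B
k = 90 (k = 6*(2*6 - 3*(-1)) = 6*(12 + 3) = 6*15 = 90)
F = 3375/2 (F = 90*(12 + 27/4) = 90*(75/4) = 3375/2 ≈ 1687.5)
F² = (3375/2)² = 11390625/4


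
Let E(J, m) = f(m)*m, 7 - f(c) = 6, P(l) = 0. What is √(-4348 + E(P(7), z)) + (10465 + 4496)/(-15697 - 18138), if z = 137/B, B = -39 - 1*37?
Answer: -14961/33835 + I*√6281115/38 ≈ -0.44218 + 65.953*I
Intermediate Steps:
B = -76 (B = -39 - 37 = -76)
f(c) = 1 (f(c) = 7 - 1*6 = 7 - 6 = 1)
z = -137/76 (z = 137/(-76) = 137*(-1/76) = -137/76 ≈ -1.8026)
E(J, m) = m (E(J, m) = 1*m = m)
√(-4348 + E(P(7), z)) + (10465 + 4496)/(-15697 - 18138) = √(-4348 - 137/76) + (10465 + 4496)/(-15697 - 18138) = √(-330585/76) + 14961/(-33835) = I*√6281115/38 + 14961*(-1/33835) = I*√6281115/38 - 14961/33835 = -14961/33835 + I*√6281115/38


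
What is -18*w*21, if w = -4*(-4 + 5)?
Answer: 1512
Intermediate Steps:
w = -4 (w = -4*1 = -4)
-18*w*21 = -18*(-4)*21 = 72*21 = 1512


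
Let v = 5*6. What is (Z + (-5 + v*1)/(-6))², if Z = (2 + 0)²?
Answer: 1/36 ≈ 0.027778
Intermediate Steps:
v = 30
Z = 4 (Z = 2² = 4)
(Z + (-5 + v*1)/(-6))² = (4 + (-5 + 30*1)/(-6))² = (4 + (-5 + 30)*(-⅙))² = (4 + 25*(-⅙))² = (4 - 25/6)² = (-⅙)² = 1/36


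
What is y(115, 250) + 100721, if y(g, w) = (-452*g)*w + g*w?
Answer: -12865529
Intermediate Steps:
y(g, w) = -451*g*w (y(g, w) = -452*g*w + g*w = -451*g*w)
y(115, 250) + 100721 = -451*115*250 + 100721 = -12966250 + 100721 = -12865529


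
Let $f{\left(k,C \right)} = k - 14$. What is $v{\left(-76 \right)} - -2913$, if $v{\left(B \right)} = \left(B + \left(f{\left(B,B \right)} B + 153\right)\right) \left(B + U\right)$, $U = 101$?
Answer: $175838$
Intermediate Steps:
$f{\left(k,C \right)} = -14 + k$
$v{\left(B \right)} = \left(101 + B\right) \left(153 + B + B \left(-14 + B\right)\right)$ ($v{\left(B \right)} = \left(B + \left(\left(-14 + B\right) B + 153\right)\right) \left(B + 101\right) = \left(B + \left(B \left(-14 + B\right) + 153\right)\right) \left(101 + B\right) = \left(B + \left(153 + B \left(-14 + B\right)\right)\right) \left(101 + B\right) = \left(153 + B + B \left(-14 + B\right)\right) \left(101 + B\right) = \left(101 + B\right) \left(153 + B + B \left(-14 + B\right)\right)$)
$v{\left(-76 \right)} - -2913 = \left(15453 + \left(-76\right)^{3} - -88160 + 88 \left(-76\right)^{2}\right) - -2913 = \left(15453 - 438976 + 88160 + 88 \cdot 5776\right) + 2913 = \left(15453 - 438976 + 88160 + 508288\right) + 2913 = 172925 + 2913 = 175838$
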